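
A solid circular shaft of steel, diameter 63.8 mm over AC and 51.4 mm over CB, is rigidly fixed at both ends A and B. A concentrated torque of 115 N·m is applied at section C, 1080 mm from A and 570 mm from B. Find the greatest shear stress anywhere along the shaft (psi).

278 psi

Compatibility: T_A·a/J_AC = T_B·b/J_CB with T_A + T_B = T₀.
J_AC = 1.63×10^-6 m⁴, J_CB = 6.85×10^-7 m⁴, so T_A = T₀·(J_AC/a)/((J_AC/a)+(J_CB/b)) = 63.95 N·m, T_B = 51.05 N·m.
τ in each portion: τ_AC = 1.25×10^6 Pa, τ_CB = 1.91×10^6 Pa; maximum is in CB.
τ_max = T_CB·r/J = 51.05·0.0257/6.85×10^-7 = 1.915×10^6 Pa.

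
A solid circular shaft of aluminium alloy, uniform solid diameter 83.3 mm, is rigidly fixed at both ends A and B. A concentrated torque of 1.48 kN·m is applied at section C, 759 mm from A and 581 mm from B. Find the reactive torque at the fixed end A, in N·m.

With uniform GJ and both ends fixed, compatibility θ_AC = θ_CB gives T_A·a = T_B·b, together with T_A + T_B = T₀.
T_A = T₀·b/(a+b) = 1480·581/1340 = 641.7 N·m; T_B = 838.3 N·m.

642 N·m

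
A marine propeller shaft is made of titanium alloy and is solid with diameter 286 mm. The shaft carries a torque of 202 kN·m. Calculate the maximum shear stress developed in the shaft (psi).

J = πd⁴/32 = π(0.286)⁴/32 = 6.568×10^-4 m⁴.
τ_max = T·r/J = 202000 × 0.143 / 6.568×10^-4 = 4.398×10^7 Pa.

6380 psi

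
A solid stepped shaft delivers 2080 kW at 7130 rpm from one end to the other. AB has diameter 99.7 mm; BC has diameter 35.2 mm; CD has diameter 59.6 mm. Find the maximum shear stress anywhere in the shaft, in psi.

47200 psi

ω = 2π·7130/60 = 746.7 rad/s, so T = P/ω = 2080×10³ / 746.7 = 2786 N·m.
Under the same torque, τ_max = 16T/(πd³) is largest where d is smallest — segment BC (d = 35.2 mm).
τ_max = 16·2786/(π·(0.0352)³) = 3.253×10^8 Pa.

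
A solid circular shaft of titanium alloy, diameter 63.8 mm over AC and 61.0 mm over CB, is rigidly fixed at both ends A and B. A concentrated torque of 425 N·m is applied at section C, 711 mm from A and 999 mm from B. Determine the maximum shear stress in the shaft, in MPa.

Compatibility: T_A·a/J_AC = T_B·b/J_CB with T_A + T_B = T₀.
J_AC = 1.63×10^-6 m⁴, J_CB = 1.36×10^-6 m⁴, so T_A = T₀·(J_AC/a)/((J_AC/a)+(J_CB/b)) = 266.5 N·m, T_B = 158.5 N·m.
τ in each portion: τ_AC = 5.23×10^6 Pa, τ_CB = 3.56×10^6 Pa; maximum is in AC.
τ_max = T_AC·r/J = 266.5·0.0319/1.63×10^-6 = 5.226×10^6 Pa.

5.23 MPa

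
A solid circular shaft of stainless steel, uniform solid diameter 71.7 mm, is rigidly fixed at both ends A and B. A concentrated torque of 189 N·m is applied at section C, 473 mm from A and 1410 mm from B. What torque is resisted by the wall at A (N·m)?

142 N·m

With uniform GJ and both ends fixed, compatibility θ_AC = θ_CB gives T_A·a = T_B·b, together with T_A + T_B = T₀.
T_A = T₀·b/(a+b) = 189.0·1410/1883 = 141.5 N·m; T_B = 47.48 N·m.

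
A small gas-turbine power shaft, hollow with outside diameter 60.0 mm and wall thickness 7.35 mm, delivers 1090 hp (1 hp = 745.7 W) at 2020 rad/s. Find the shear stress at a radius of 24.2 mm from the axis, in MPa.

11.3 MPa

ω = 2020 rad/s, so T = P/ω = 1090×745.7 / 2020 = 402.4 N·m.
J = π(d_o⁴ − d_i⁴)/32 = π(0.0600⁴ − 0.0453⁴)/32 = 8.589×10^-7 m⁴.
Shear stress varies linearly with radius: τ = T·r/J = 402.4 × 0.0242 / 8.589×10^-7 = 1.134×10^7 Pa.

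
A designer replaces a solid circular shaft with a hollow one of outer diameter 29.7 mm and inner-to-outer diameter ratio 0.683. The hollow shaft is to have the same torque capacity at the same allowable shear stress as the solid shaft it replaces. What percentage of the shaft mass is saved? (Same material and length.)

37.2 %

Equal τ_max and T ⇒ the solid shaft needs d_s³ = d_o³(1−k⁴), so d_s = 29.7·(1−0.683⁴)^(1/3) = 27.37 mm.
Area ratio A_h/A_s = d_o²(1−k²)/d_s² = (1−k²)/(1−k⁴)^(2/3) = 0.6283.
Mass saving = 1 − 0.6283 = 37.2 %.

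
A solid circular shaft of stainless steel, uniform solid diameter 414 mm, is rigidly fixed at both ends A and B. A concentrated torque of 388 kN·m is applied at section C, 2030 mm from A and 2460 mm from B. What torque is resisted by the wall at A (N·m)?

213000 N·m

With uniform GJ and both ends fixed, compatibility θ_AC = θ_CB gives T_A·a = T_B·b, together with T_A + T_B = T₀.
T_A = T₀·b/(a+b) = 388000·2460/4490 = 212600 N·m; T_B = 175400 N·m.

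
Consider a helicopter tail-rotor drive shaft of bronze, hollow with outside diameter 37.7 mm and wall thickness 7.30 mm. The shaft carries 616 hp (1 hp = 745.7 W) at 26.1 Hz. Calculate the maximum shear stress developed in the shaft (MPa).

ω = 2π·26.1 = 164.0 rad/s, so T = P/ω = 616×745.7 / 164.0 = 2801 N·m.
J = π(d_o⁴ − d_i⁴)/32 = π(0.0377⁴ − 0.0231⁴)/32 = 1.704×10^-7 m⁴.
τ_max = T·r/J = 2801 × 0.0189 / 1.704×10^-7 = 3.099×10^8 Pa.

310 MPa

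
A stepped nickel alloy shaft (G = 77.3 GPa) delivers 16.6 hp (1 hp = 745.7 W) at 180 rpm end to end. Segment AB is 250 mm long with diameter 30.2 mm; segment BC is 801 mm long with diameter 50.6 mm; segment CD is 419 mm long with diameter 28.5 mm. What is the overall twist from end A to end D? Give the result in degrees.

5.24°

ω = 2π·180/60 = 18.85 rad/s, so T = P/ω = 16.6×745.7 / 18.85 = 656.7 N·m.
J_AB = π(0.0302)⁴/32 = 8.17×10^-8 m⁴; J_BC = π(0.0506)⁴/32 = 6.44×10^-7 m⁴; J_CD = π(0.0285)⁴/32 = 6.48×10^-8 m⁴.
θ = (T/G)·Σ L_i/J_i = (656.7/77.3×10⁹)·(0.250/8.17×10^-8 + 0.801/6.44×10^-7 + 0.419/6.48×10^-8) = 0.09154 rad.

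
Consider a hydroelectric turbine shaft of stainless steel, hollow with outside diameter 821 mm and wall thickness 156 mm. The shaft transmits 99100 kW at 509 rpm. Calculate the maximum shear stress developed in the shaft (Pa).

ω = 2π·509/60 = 53.30 rad/s, so T = P/ω = 99100×10³ / 53.30 = 1.859e6 N·m.
J = π(d_o⁴ − d_i⁴)/32 = π(0.821⁴ − 0.509⁴)/32 = 0.03801 m⁴.
τ_max = T·r/J = 1.859e6 × 0.410 / 0.03801 = 2.008×10^7 Pa.

2.01e7 Pa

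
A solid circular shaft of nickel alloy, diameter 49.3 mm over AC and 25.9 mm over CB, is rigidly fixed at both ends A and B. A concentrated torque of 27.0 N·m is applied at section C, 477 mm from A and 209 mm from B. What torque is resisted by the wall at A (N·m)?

23.0 N·m

Compatibility: T_A·a/J_AC = T_B·b/J_CB with T_A + T_B = T₀.
J_AC = 5.80×10^-7 m⁴, J_CB = 4.42×10^-8 m⁴, so T_A = T₀·(J_AC/a)/((J_AC/a)+(J_CB/b)) = 23.00 N·m, T_B = 3.999 N·m.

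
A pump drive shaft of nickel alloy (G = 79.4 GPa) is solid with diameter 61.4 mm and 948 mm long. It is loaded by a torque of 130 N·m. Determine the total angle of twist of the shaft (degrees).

0.0637°

J = πd⁴/32 = π(0.0614)⁴/32 = 1.395×10^-6 m⁴.
θ = T·L/(G·J) = 130.0 × 0.948 / (79.4×10⁹ × 1.395×10^-6) = 1.112×10^-3 rad.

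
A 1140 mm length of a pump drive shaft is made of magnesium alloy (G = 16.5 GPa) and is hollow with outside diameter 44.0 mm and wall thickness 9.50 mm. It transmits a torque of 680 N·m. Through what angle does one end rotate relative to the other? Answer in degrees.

8.17°

J = π(d_o⁴ − d_i⁴)/32 = π(0.0440⁴ − 0.0250⁴)/32 = 3.296×10^-7 m⁴.
θ = T·L/(G·J) = 680.0 × 1.14 / (16.5×10⁹ × 3.296×10^-7) = 0.1425 rad.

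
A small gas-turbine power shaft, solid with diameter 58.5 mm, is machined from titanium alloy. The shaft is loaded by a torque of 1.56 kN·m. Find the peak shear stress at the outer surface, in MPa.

39.7 MPa

J = πd⁴/32 = π(0.0585)⁴/32 = 1.150×10^-6 m⁴.
τ_max = T·r/J = 1560 × 0.0293 / 1.150×10^-6 = 3.969×10^7 Pa.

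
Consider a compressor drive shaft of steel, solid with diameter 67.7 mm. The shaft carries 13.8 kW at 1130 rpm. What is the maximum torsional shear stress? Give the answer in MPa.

ω = 2π·1130/60 = 118.3 rad/s, so T = P/ω = 13.8×10³ / 118.3 = 116.6 N·m.
J = πd⁴/32 = π(0.0677)⁴/32 = 2.062×10^-6 m⁴.
τ_max = T·r/J = 116.6 × 0.0338 / 2.062×10^-6 = 1.914×10^6 Pa.

1.91 MPa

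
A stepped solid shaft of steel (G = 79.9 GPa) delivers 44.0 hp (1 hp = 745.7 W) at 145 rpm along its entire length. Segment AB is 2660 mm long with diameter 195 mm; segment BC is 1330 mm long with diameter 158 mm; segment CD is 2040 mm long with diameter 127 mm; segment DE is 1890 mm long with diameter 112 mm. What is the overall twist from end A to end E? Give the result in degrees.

ω = 2π·145/60 = 15.18 rad/s, so T = P/ω = 44.0×745.7 / 15.18 = 2161 N·m.
J_AB = π(0.195)⁴/32 = 1.42×10^-4 m⁴; J_BC = π(0.158)⁴/32 = 6.12×10^-5 m⁴; J_CD = π(0.127)⁴/32 = 2.55×10^-5 m⁴; J_DE = π(0.112)⁴/32 = 1.54×10^-5 m⁴.
θ = (T/G)·Σ L_i/J_i = (2161/79.9×10⁹)·(2.66/1.42×10^-4 + 1.33/6.12×10^-5 + 2.04/2.55×10^-5 + 1.89/1.54×10^-5) = 6.564×10^-3 rad.

0.376°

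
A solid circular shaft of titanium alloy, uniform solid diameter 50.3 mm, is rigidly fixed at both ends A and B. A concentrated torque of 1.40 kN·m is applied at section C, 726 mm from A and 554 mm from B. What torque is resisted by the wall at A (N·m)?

With uniform GJ and both ends fixed, compatibility θ_AC = θ_CB gives T_A·a = T_B·b, together with T_A + T_B = T₀.
T_A = T₀·b/(a+b) = 1400·554/1280 = 605.9 N·m; T_B = 794.1 N·m.

606 N·m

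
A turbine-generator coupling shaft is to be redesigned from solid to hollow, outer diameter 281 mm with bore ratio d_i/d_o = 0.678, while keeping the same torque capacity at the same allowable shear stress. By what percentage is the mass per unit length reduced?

36.7 %

Equal τ_max and T ⇒ the solid shaft needs d_s³ = d_o³(1−k⁴), so d_s = 281·(1−0.678⁴)^(1/3) = 259.6 mm.
Area ratio A_h/A_s = d_o²(1−k²)/d_s² = (1−k²)/(1−k⁴)^(2/3) = 0.6330.
Mass saving = 1 − 0.6330 = 36.7 %.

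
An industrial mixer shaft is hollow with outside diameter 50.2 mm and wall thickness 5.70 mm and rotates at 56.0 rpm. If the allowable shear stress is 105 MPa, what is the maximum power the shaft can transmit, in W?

9840 W

J = π(d_o⁴ − d_i⁴)/32 = π(0.0502⁴ − 0.0388⁴)/32 = 4.010×10^-7 m⁴.
T_max = τ_allow·J/r = 1.05×10^8 × 4.010×10^-7 / 0.0251 = 1677 N·m.
ω = 2π·56.0/60 = 5.864 rad/s, so P_max = T_max·ω = 9837 W.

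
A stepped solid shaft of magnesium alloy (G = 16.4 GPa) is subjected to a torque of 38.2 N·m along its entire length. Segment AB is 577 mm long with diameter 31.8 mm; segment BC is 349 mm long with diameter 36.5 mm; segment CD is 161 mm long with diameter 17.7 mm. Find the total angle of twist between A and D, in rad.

J_AB = π(0.0318)⁴/32 = 1.00×10^-7 m⁴; J_BC = π(0.0365)⁴/32 = 1.74×10^-7 m⁴; J_CD = π(0.0177)⁴/32 = 9.64×10^-9 m⁴.
θ = (T/G)·Σ L_i/J_i = (38.20/16.4×10⁹)·(0.577/1.00×10^-7 + 0.349/1.74×10^-7 + 0.161/9.64×10^-9) = 0.05697 rad.

0.0570 rad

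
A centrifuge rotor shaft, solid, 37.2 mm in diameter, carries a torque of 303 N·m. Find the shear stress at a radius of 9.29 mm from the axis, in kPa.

15000 kPa

J = πd⁴/32 = π(0.0372)⁴/32 = 1.880×10^-7 m⁴.
Shear stress varies linearly with radius: τ = T·r/J = 303.0 × 0.00929 / 1.880×10^-7 = 1.497×10^7 Pa.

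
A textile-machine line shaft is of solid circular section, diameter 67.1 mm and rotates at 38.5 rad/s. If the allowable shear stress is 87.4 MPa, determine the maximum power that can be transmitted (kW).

200 kW

J = πd⁴/32 = π(0.0671)⁴/32 = 1.990×10^-6 m⁴.
T_max = τ_allow·J/r = 8.74×10^7 × 1.990×10^-6 / 0.0335 = 5185 N·m.
ω = 38.5 rad/s, so P_max = T_max·ω = 1.996×10^5 W.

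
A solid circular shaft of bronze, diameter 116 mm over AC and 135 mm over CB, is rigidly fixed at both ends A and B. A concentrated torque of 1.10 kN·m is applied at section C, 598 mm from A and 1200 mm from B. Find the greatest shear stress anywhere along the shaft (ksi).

Compatibility: T_A·a/J_AC = T_B·b/J_CB with T_A + T_B = T₀.
J_AC = 1.78×10^-5 m⁴, J_CB = 3.26×10^-5 m⁴, so T_A = T₀·(J_AC/a)/((J_AC/a)+(J_CB/b)) = 574.7 N·m, T_B = 525.3 N·m.
τ in each portion: τ_AC = 1.88×10^6 Pa, τ_CB = 1.09×10^6 Pa; maximum is in AC.
τ_max = T_AC·r/J = 574.7·0.0580/1.78×10^-5 = 1.875×10^6 Pa.

0.272 ksi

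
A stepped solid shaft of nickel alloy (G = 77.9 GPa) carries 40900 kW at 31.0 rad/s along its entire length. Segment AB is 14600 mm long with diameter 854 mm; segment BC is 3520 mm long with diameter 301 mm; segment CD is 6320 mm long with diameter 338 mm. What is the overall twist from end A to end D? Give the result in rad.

0.162 rad

ω = 31.0 rad/s, so T = P/ω = 40900×10³ / 31.00 = 1.319e6 N·m.
J_AB = π(0.854)⁴/32 = 0.0522 m⁴; J_BC = π(0.301)⁴/32 = 8.06×10^-4 m⁴; J_CD = π(0.338)⁴/32 = 1.28×10^-3 m⁴.
θ = (T/G)·Σ L_i/J_i = (1.319e6/77.9×10⁹)·(14.6/0.0522 + 3.52/8.06×10^-4 + 6.32/1.28×10^-3) = 0.1622 rad.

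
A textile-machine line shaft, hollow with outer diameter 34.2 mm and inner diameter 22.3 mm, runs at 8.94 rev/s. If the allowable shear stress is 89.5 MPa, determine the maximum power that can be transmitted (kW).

32.3 kW

J = π(d_o⁴ − d_i⁴)/32 = π(0.0342⁴ − 0.0223⁴)/32 = 1.100×10^-7 m⁴.
T_max = τ_allow·J/r = 8.95×10^7 × 1.100×10^-7 / 0.0171 = 575.9 N·m.
ω = 2π·8.94 = 56.17 rad/s, so P_max = T_max·ω = 3.235×10^4 W.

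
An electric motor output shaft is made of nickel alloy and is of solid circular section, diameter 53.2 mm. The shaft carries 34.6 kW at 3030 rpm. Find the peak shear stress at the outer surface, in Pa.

ω = 2π·3030/60 = 317.3 rad/s, so T = P/ω = 34.6×10³ / 317.3 = 109.0 N·m.
J = πd⁴/32 = π(0.0532)⁴/32 = 7.864×10^-7 m⁴.
τ_max = T·r/J = 109.0 × 0.0266 / 7.864×10^-7 = 3.688×10^6 Pa.

3.69e6 Pa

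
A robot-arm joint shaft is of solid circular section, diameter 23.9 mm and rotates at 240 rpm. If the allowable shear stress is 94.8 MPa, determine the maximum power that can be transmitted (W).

J = πd⁴/32 = π(0.0239)⁴/32 = 3.203×10^-8 m⁴.
T_max = τ_allow·J/r = 9.48×10^7 × 3.203×10^-8 / 0.0119 = 254.1 N·m.
ω = 2π·240/60 = 25.13 rad/s, so P_max = T_max·ω = 6387 W.

6390 W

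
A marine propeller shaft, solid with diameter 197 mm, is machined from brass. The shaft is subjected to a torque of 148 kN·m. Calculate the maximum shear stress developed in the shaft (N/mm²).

J = πd⁴/32 = π(0.197)⁴/32 = 1.479×10^-4 m⁴.
τ_max = T·r/J = 148000 × 0.0985 / 1.479×10^-4 = 9.859×10^7 Pa.

98.6 N/mm²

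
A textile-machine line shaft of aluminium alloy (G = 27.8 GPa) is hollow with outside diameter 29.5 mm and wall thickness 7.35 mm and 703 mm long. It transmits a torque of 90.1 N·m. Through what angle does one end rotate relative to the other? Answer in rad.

J = π(d_o⁴ − d_i⁴)/32 = π(0.0295⁴ − 0.0148⁴)/32 = 6.964×10^-8 m⁴.
θ = T·L/(G·J) = 90.10 × 0.703 / (27.8×10⁹ × 6.964×10^-8) = 0.03272 rad.

0.0327 rad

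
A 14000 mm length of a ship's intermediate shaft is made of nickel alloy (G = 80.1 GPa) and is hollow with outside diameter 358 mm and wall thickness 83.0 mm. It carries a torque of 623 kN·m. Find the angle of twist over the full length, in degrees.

4.22°

J = π(d_o⁴ − d_i⁴)/32 = π(0.358⁴ − 0.192⁴)/32 = 1.479×10^-3 m⁴.
θ = T·L/(G·J) = 623000 × 14.0 / (80.1×10⁹ × 1.479×10^-3) = 0.07361 rad.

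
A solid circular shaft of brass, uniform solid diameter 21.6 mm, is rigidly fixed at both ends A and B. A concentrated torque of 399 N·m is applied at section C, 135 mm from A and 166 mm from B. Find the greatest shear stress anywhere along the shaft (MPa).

With uniform GJ and both ends fixed, compatibility θ_AC = θ_CB gives T_A·a = T_B·b, together with T_A + T_B = T₀.
T_A = T₀·b/(a+b) = 399.0·166/301.0 = 220.0 N·m; T_B = 179.0 N·m.
τ in each portion: τ_AC = 1.11×10^8 Pa, τ_CB = 9.04×10^7 Pa; maximum is in AC.
τ_max = T_AC·r/J = 220.0·0.0108/2.14×10^-8 = 1.112×10^8 Pa.

111 MPa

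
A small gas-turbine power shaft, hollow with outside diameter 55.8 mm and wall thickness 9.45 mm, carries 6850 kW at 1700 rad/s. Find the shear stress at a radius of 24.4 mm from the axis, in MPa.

128 MPa

ω = 1700 rad/s, so T = P/ω = 6850×10³ / 1700 = 4029 N·m.
J = π(d_o⁴ − d_i⁴)/32 = π(0.0558⁴ − 0.0369⁴)/32 = 7.698×10^-7 m⁴.
Shear stress varies linearly with radius: τ = T·r/J = 4029 × 0.0244 / 7.698×10^-7 = 1.277×10^8 Pa.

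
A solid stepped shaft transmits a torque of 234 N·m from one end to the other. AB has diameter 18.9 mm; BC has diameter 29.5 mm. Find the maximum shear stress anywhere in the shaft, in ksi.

25.6 ksi

Under the same torque, τ_max = 16T/(πd³) is largest where d is smallest — segment AB (d = 18.9 mm).
τ_max = 16·234.0/(π·(0.0189)³) = 1.765×10^8 Pa.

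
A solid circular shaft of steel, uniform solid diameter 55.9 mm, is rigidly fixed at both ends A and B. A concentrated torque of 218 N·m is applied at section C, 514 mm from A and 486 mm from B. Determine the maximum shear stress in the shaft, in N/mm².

3.27 N/mm²

With uniform GJ and both ends fixed, compatibility θ_AC = θ_CB gives T_A·a = T_B·b, together with T_A + T_B = T₀.
T_A = T₀·b/(a+b) = 218.0·486/1000 = 105.9 N·m; T_B = 112.1 N·m.
τ in each portion: τ_AC = 3.09×10^6 Pa, τ_CB = 3.27×10^6 Pa; maximum is in CB.
τ_max = T_CB·r/J = 112.1·0.0279/9.59×10^-7 = 3.267×10^6 Pa.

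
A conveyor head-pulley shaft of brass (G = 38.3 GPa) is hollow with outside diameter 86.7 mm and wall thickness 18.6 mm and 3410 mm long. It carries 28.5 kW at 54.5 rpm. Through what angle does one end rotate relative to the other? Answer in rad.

0.0897 rad

ω = 2π·54.5/60 = 5.707 rad/s, so T = P/ω = 28.5×10³ / 5.707 = 4994 N·m.
J = π(d_o⁴ − d_i⁴)/32 = π(0.0867⁴ − 0.0495⁴)/32 = 4.958×10^-6 m⁴.
θ = T·L/(G·J) = 4994 × 3.41 / (38.3×10⁹ × 4.958×10^-6) = 0.08968 rad.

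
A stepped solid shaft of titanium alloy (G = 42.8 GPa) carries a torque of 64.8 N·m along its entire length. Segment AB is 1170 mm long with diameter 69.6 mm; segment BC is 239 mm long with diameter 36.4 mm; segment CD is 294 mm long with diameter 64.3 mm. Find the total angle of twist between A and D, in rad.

0.00313 rad

J_AB = π(0.0696)⁴/32 = 2.30×10^-6 m⁴; J_BC = π(0.0364)⁴/32 = 1.72×10^-7 m⁴; J_CD = π(0.0643)⁴/32 = 1.68×10^-6 m⁴.
θ = (T/G)·Σ L_i/J_i = (64.80/42.8×10⁹)·(1.17/2.30×10^-6 + 0.239/1.72×10^-7 + 0.294/1.68×10^-6) = 3.134×10^-3 rad.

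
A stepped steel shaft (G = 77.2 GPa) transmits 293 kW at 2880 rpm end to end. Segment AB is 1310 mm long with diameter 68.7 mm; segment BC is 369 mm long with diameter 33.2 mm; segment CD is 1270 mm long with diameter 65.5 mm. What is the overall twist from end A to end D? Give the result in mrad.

55.3 mrad

ω = 2π·2880/60 = 301.6 rad/s, so T = P/ω = 293×10³ / 301.6 = 971.5 N·m.
J_AB = π(0.0687)⁴/32 = 2.19×10^-6 m⁴; J_BC = π(0.0332)⁴/32 = 1.19×10^-7 m⁴; J_CD = π(0.0655)⁴/32 = 1.81×10^-6 m⁴.
θ = (T/G)·Σ L_i/J_i = (971.5/77.2×10⁹)·(1.31/2.19×10^-6 + 0.369/1.19×10^-7 + 1.27/1.81×10^-6) = 0.05531 rad.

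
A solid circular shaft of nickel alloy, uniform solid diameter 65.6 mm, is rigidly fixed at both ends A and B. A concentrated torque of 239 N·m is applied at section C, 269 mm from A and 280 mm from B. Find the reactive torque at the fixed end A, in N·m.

With uniform GJ and both ends fixed, compatibility θ_AC = θ_CB gives T_A·a = T_B·b, together with T_A + T_B = T₀.
T_A = T₀·b/(a+b) = 239.0·280/549.0 = 121.9 N·m; T_B = 117.1 N·m.

122 N·m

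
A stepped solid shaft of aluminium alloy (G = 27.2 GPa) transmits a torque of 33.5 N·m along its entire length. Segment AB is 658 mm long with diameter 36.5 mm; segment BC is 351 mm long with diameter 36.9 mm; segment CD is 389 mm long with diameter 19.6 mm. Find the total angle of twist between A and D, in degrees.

J_AB = π(0.0365)⁴/32 = 1.74×10^-7 m⁴; J_BC = π(0.0369)⁴/32 = 1.82×10^-7 m⁴; J_CD = π(0.0196)⁴/32 = 1.45×10^-8 m⁴.
θ = (T/G)·Σ L_i/J_i = (33.50/27.2×10⁹)·(0.658/1.74×10^-7 + 0.351/1.82×10^-7 + 0.389/1.45×10^-8) = 0.04009 rad.

2.30°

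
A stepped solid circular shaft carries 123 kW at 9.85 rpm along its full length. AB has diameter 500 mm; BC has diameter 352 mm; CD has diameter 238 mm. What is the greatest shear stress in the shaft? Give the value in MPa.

45.0 MPa

ω = 2π·9.85/60 = 1.031 rad/s, so T = P/ω = 123×10³ / 1.031 = 119200 N·m.
Under the same torque, τ_max = 16T/(πd³) is largest where d is smallest — segment CD (d = 238 mm).
τ_max = 16·119200/(π·(0.238)³) = 4.505×10^7 Pa.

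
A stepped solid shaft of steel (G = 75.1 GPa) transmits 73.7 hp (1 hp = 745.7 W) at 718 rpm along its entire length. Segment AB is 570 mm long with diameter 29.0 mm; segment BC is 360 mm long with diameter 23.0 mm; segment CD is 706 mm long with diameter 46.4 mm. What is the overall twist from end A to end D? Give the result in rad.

0.223 rad

ω = 2π·718/60 = 75.19 rad/s, so T = P/ω = 73.7×745.7 / 75.19 = 730.9 N·m.
J_AB = π(0.0290)⁴/32 = 6.94×10^-8 m⁴; J_BC = π(0.0230)⁴/32 = 2.75×10^-8 m⁴; J_CD = π(0.0464)⁴/32 = 4.55×10^-7 m⁴.
θ = (T/G)·Σ L_i/J_i = (730.9/75.1×10⁹)·(0.570/6.94×10^-8 + 0.360/2.75×10^-8 + 0.706/4.55×10^-7) = 0.2225 rad.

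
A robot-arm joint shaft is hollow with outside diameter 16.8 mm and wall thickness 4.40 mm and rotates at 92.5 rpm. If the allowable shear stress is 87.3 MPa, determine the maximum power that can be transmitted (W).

J = π(d_o⁴ − d_i⁴)/32 = π(0.0168⁴ − 0.00800⁴)/32 = 7.418×10^-9 m⁴.
T_max = τ_allow·J/r = 8.73×10^7 × 7.418×10^-9 / 0.00840 = 77.10 N·m.
ω = 2π·92.5/60 = 9.687 rad/s, so P_max = T_max·ω = 746.8 W.

747 W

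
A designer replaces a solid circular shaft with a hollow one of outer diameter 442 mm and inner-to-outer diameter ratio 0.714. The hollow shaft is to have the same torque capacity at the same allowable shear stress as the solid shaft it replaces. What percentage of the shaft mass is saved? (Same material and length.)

40.1 %

Equal τ_max and T ⇒ the solid shaft needs d_s³ = d_o³(1−k⁴), so d_s = 442·(1−0.714⁴)^(1/3) = 399.8 mm.
Area ratio A_h/A_s = d_o²(1−k²)/d_s² = (1−k²)/(1−k⁴)^(2/3) = 0.5991.
Mass saving = 1 − 0.5991 = 40.1 %.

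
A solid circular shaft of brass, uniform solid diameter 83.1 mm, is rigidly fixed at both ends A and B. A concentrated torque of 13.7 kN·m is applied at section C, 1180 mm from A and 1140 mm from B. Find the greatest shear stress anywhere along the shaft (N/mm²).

With uniform GJ and both ends fixed, compatibility θ_AC = θ_CB gives T_A·a = T_B·b, together with T_A + T_B = T₀.
T_A = T₀·b/(a+b) = 13700·1140/2320 = 6732 N·m; T_B = 6968 N·m.
τ in each portion: τ_AC = 5.97×10^7 Pa, τ_CB = 6.18×10^7 Pa; maximum is in CB.
τ_max = T_CB·r/J = 6968·0.0415/4.68×10^-6 = 6.184×10^7 Pa.

61.8 N/mm²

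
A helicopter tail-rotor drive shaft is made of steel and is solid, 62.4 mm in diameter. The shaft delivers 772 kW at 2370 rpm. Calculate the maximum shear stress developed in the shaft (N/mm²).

65.2 N/mm²

ω = 2π·2370/60 = 248.2 rad/s, so T = P/ω = 772×10³ / 248.2 = 3111 N·m.
J = πd⁴/32 = π(0.0624)⁴/32 = 1.488×10^-6 m⁴.
τ_max = T·r/J = 3111 × 0.0312 / 1.488×10^-6 = 6.520×10^7 Pa.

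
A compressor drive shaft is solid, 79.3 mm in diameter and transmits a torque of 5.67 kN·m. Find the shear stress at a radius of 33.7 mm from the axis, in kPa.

49200 kPa

J = πd⁴/32 = π(0.0793)⁴/32 = 3.882×10^-6 m⁴.
Shear stress varies linearly with radius: τ = T·r/J = 5670 × 0.0337 / 3.882×10^-6 = 4.922×10^7 Pa.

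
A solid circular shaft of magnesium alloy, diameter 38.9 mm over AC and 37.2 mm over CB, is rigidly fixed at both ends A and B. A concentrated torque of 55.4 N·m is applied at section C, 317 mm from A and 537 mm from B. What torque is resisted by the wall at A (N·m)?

37.1 N·m

Compatibility: T_A·a/J_AC = T_B·b/J_CB with T_A + T_B = T₀.
J_AC = 2.25×10^-7 m⁴, J_CB = 1.88×10^-7 m⁴, so T_A = T₀·(J_AC/a)/((J_AC/a)+(J_CB/b)) = 37.09 N·m, T_B = 18.31 N·m.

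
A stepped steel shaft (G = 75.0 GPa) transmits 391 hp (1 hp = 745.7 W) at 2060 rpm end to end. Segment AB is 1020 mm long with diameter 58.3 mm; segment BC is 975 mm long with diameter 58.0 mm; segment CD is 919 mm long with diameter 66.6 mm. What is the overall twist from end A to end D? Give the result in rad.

ω = 2π·2060/60 = 215.7 rad/s, so T = P/ω = 391×745.7 / 215.7 = 1352 N·m.
J_AB = π(0.0583)⁴/32 = 1.13×10^-6 m⁴; J_BC = π(0.0580)⁴/32 = 1.11×10^-6 m⁴; J_CD = π(0.0666)⁴/32 = 1.93×10^-6 m⁴.
θ = (T/G)·Σ L_i/J_i = (1352/75.0×10⁹)·(1.02/1.13×10^-6 + 0.975/1.11×10^-6 + 0.919/1.93×10^-6) = 0.04060 rad.

0.0406 rad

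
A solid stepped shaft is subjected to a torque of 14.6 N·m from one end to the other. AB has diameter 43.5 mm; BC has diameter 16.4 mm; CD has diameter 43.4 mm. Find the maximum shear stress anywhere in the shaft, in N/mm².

16.9 N/mm²

Under the same torque, τ_max = 16T/(πd³) is largest where d is smallest — segment BC (d = 16.4 mm).
τ_max = 16·14.60/(π·(0.0164)³) = 1.686×10^7 Pa.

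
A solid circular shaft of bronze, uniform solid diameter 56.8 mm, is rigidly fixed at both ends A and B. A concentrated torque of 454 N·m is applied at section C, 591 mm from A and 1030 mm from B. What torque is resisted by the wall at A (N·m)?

With uniform GJ and both ends fixed, compatibility θ_AC = θ_CB gives T_A·a = T_B·b, together with T_A + T_B = T₀.
T_A = T₀·b/(a+b) = 454.0·1030/1621 = 288.5 N·m; T_B = 165.5 N·m.

288 N·m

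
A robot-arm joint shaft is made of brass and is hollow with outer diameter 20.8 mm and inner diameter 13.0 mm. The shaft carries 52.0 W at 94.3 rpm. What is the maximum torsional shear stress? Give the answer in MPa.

ω = 2π·94.3/60 = 9.875 rad/s, so T = P/ω = 52.0 / 9.875 = 5.266 N·m.
J = π(d_o⁴ − d_i⁴)/32 = π(0.0208⁴ − 0.0130⁴)/32 = 1.557×10^-8 m⁴.
τ_max = T·r/J = 5.266 × 0.0104 / 1.557×10^-8 = 3.517×10^6 Pa.

3.52 MPa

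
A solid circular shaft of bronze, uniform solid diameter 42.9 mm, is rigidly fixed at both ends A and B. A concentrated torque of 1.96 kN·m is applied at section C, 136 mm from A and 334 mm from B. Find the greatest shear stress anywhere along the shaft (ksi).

With uniform GJ and both ends fixed, compatibility θ_AC = θ_CB gives T_A·a = T_B·b, together with T_A + T_B = T₀.
T_A = T₀·b/(a+b) = 1960·334/470.0 = 1393 N·m; T_B = 567.1 N·m.
τ in each portion: τ_AC = 8.98×10^7 Pa, τ_CB = 3.66×10^7 Pa; maximum is in AC.
τ_max = T_AC·r/J = 1393·0.0215/3.33×10^-7 = 8.985×10^7 Pa.

13.0 ksi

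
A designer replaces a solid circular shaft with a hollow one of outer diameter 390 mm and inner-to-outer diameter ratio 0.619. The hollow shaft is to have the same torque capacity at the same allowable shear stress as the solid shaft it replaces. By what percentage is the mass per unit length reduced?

Equal τ_max and T ⇒ the solid shaft needs d_s³ = d_o³(1−k⁴), so d_s = 390·(1−0.619⁴)^(1/3) = 369.9 mm.
Area ratio A_h/A_s = d_o²(1−k²)/d_s² = (1−k²)/(1−k⁴)^(2/3) = 0.6857.
Mass saving = 1 − 0.6857 = 31.4 %.

31.4 %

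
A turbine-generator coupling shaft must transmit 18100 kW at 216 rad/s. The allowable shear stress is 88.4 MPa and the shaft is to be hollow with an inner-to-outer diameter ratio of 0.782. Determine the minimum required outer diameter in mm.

ω = 216 rad/s, so T = P/ω = 18100×10³ / 216.0 = 83800 N·m.
For a hollow shaft with d_i/d_o = 0.782: τ_max = 16T/(π d_o³ (1−k⁴)), so d_o = [16T/(π τ_allow (1−k⁴))]^(1/3) = [16·83800/(π·8.84×10^7·0.6260)]^(1/3) = 0.1976 m.

198 mm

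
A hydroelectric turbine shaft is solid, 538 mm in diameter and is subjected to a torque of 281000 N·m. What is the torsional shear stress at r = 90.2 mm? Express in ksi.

J = πd⁴/32 = π(0.538)⁴/32 = 8.225×10^-3 m⁴.
Shear stress varies linearly with radius: τ = T·r/J = 281000 × 0.0902 / 8.225×10^-3 = 3.082×10^6 Pa.

0.447 ksi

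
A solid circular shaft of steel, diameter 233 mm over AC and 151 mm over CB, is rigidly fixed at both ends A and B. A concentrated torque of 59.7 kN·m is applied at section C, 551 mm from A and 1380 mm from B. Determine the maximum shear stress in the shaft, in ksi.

Compatibility: T_A·a/J_AC = T_B·b/J_CB with T_A + T_B = T₀.
J_AC = 2.89×10^-4 m⁴, J_CB = 5.10×10^-5 m⁴, so T_A = T₀·(J_AC/a)/((J_AC/a)+(J_CB/b)) = 55770 N·m, T_B = 3928 N·m.
τ in each portion: τ_AC = 2.25×10^7 Pa, τ_CB = 5.81×10^6 Pa; maximum is in AC.
τ_max = T_AC·r/J = 55770·0.117/2.89×10^-4 = 2.246×10^7 Pa.

3.26 ksi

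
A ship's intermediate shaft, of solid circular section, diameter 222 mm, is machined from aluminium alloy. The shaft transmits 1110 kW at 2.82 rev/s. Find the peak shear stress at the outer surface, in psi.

ω = 2π·2.82 = 17.72 rad/s, so T = P/ω = 1110×10³ / 17.72 = 62650 N·m.
J = πd⁴/32 = π(0.222)⁴/32 = 2.385×10^-4 m⁴.
τ_max = T·r/J = 62650 × 0.111 / 2.385×10^-4 = 2.916×10^7 Pa.

4230 psi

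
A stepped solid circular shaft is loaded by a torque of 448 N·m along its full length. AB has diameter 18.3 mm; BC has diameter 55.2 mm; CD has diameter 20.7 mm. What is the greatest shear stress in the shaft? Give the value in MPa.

372 MPa

Under the same torque, τ_max = 16T/(πd³) is largest where d is smallest — segment AB (d = 18.3 mm).
τ_max = 16·448.0/(π·(0.0183)³) = 3.723×10^8 Pa.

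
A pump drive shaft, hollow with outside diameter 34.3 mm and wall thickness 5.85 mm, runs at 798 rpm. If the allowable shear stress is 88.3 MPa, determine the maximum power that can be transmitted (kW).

47.4 kW

J = π(d_o⁴ − d_i⁴)/32 = π(0.0343⁴ − 0.0226⁴)/32 = 1.103×10^-7 m⁴.
T_max = τ_allow·J/r = 8.83×10^7 × 1.103×10^-7 / 0.0171 = 567.8 N·m.
ω = 2π·798/60 = 83.57 rad/s, so P_max = T_max·ω = 4.745×10^4 W.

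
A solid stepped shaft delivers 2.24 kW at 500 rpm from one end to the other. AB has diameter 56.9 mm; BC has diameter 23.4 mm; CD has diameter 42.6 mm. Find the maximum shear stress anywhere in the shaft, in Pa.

1.70e7 Pa

ω = 2π·500/60 = 52.36 rad/s, so T = P/ω = 2.24×10³ / 52.36 = 42.78 N·m.
Under the same torque, τ_max = 16T/(πd³) is largest where d is smallest — segment BC (d = 23.4 mm).
τ_max = 16·42.78/(π·(0.0234)³) = 1.700×10^7 Pa.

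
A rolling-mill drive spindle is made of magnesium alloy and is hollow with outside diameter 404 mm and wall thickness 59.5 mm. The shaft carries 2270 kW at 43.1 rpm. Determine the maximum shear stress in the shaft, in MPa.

51.6 MPa

ω = 2π·43.1/60 = 4.513 rad/s, so T = P/ω = 2270×10³ / 4.513 = 502900 N·m.
J = π(d_o⁴ − d_i⁴)/32 = π(0.404⁴ − 0.285⁴)/32 = 1.968×10^-3 m⁴.
τ_max = T·r/J = 502900 × 0.202 / 1.968×10^-3 = 5.163×10^7 Pa.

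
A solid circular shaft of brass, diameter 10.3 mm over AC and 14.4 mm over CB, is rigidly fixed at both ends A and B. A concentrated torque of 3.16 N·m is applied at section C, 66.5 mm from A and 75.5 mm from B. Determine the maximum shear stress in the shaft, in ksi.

0.603 ksi

Compatibility: T_A·a/J_AC = T_B·b/J_CB with T_A + T_B = T₀.
J_AC = 1.10×10^-9 m⁴, J_CB = 4.22×10^-9 m⁴, so T_A = T₀·(J_AC/a)/((J_AC/a)+(J_CB/b)) = 0.7240 N·m, T_B = 2.436 N·m.
τ in each portion: τ_AC = 3.37×10^6 Pa, τ_CB = 4.15×10^6 Pa; maximum is in CB.
τ_max = T_CB·r/J = 2.436·0.00720/4.22×10^-9 = 4.155×10^6 Pa.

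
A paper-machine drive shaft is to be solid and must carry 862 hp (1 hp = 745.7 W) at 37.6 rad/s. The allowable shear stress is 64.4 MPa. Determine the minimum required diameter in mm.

ω = 37.6 rad/s, so T = P/ω = 862×745.7 / 37.60 = 17100 N·m.
For a solid shaft τ_max = 16T/(πd³), so d = (16T/(π τ_allow))^(1/3) = (16·17100/(π·6.44×10^7))^(1/3) = 0.1106 m.

111 mm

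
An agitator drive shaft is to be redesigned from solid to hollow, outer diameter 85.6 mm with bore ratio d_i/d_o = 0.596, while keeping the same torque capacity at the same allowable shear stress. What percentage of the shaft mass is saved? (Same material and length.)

29.5 %

Equal τ_max and T ⇒ the solid shaft needs d_s³ = d_o³(1−k⁴), so d_s = 85.6·(1−0.596⁴)^(1/3) = 81.84 mm.
Area ratio A_h/A_s = d_o²(1−k²)/d_s² = (1−k²)/(1−k⁴)^(2/3) = 0.7054.
Mass saving = 1 − 0.7054 = 29.5 %.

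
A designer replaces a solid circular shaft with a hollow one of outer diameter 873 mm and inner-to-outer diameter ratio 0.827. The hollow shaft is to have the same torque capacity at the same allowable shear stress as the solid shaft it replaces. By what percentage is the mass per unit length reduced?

Equal τ_max and T ⇒ the solid shaft needs d_s³ = d_o³(1−k⁴), so d_s = 873·(1−0.827⁴)^(1/3) = 707.5 mm.
Area ratio A_h/A_s = d_o²(1−k²)/d_s² = (1−k²)/(1−k⁴)^(2/3) = 0.4813.
Mass saving = 1 − 0.4813 = 51.9 %.

51.9 %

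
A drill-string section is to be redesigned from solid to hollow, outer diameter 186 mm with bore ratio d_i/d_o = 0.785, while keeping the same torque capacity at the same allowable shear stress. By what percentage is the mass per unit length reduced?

47.2 %

Equal τ_max and T ⇒ the solid shaft needs d_s³ = d_o³(1−k⁴), so d_s = 186·(1−0.785⁴)^(1/3) = 158.6 mm.
Area ratio A_h/A_s = d_o²(1−k²)/d_s² = (1−k²)/(1−k⁴)^(2/3) = 0.5277.
Mass saving = 1 − 0.5277 = 47.2 %.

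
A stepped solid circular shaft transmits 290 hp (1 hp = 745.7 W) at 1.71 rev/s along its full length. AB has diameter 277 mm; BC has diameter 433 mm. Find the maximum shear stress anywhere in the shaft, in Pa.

4.82e6 Pa

ω = 2π·1.71 = 10.74 rad/s, so T = P/ω = 290×745.7 / 10.74 = 20130 N·m.
Under the same torque, τ_max = 16T/(πd³) is largest where d is smallest — segment AB (d = 277 mm).
τ_max = 16·20130/(π·(0.277)³) = 4.823×10^6 Pa.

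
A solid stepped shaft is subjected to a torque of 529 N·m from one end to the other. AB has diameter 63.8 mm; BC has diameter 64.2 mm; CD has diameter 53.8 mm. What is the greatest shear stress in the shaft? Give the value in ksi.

2.51 ksi

Under the same torque, τ_max = 16T/(πd³) is largest where d is smallest — segment CD (d = 53.8 mm).
τ_max = 16·529.0/(π·(0.0538)³) = 1.730×10^7 Pa.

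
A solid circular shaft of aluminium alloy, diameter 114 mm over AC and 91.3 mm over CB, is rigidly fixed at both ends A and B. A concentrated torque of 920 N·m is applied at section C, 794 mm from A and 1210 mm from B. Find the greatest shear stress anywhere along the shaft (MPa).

Compatibility: T_A·a/J_AC = T_B·b/J_CB with T_A + T_B = T₀.
J_AC = 1.66×10^-5 m⁴, J_CB = 6.82×10^-6 m⁴, so T_A = T₀·(J_AC/a)/((J_AC/a)+(J_CB/b)) = 724.4 N·m, T_B = 195.6 N·m.
τ in each portion: τ_AC = 2.49×10^6 Pa, τ_CB = 1.31×10^6 Pa; maximum is in AC.
τ_max = T_AC·r/J = 724.4·0.0570/1.66×10^-5 = 2.490×10^6 Pa.

2.49 MPa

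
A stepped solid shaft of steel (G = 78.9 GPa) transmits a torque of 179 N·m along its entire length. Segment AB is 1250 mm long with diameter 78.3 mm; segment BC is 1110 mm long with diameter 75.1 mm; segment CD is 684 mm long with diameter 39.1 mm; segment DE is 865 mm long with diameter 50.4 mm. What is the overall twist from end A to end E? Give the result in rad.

0.0114 rad

J_AB = π(0.0783)⁴/32 = 3.69×10^-6 m⁴; J_BC = π(0.0751)⁴/32 = 3.12×10^-6 m⁴; J_CD = π(0.0391)⁴/32 = 2.29×10^-7 m⁴; J_DE = π(0.0504)⁴/32 = 6.33×10^-7 m⁴.
θ = (T/G)·Σ L_i/J_i = (179.0/78.9×10⁹)·(1.25/3.69×10^-6 + 1.11/3.12×10^-6 + 0.684/2.29×10^-7 + 0.865/6.33×10^-7) = 0.01144 rad.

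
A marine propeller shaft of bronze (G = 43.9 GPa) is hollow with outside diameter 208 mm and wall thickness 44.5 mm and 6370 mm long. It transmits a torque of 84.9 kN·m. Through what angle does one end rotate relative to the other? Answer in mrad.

75.1 mrad

J = π(d_o⁴ − d_i⁴)/32 = π(0.208⁴ − 0.119⁴)/32 = 1.641×10^-4 m⁴.
θ = T·L/(G·J) = 84900 × 6.37 / (43.9×10⁹ × 1.641×10^-4) = 0.07508 rad.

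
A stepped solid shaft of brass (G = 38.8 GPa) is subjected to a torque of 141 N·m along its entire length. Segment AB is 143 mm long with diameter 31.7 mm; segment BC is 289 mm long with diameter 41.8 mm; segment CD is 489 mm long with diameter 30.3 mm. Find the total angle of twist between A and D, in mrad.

30.2 mrad

J_AB = π(0.0317)⁴/32 = 9.91×10^-8 m⁴; J_BC = π(0.0418)⁴/32 = 3.00×10^-7 m⁴; J_CD = π(0.0303)⁴/32 = 8.28×10^-8 m⁴.
θ = (T/G)·Σ L_i/J_i = (141.0/38.8×10⁹)·(0.143/9.91×10^-8 + 0.289/3.00×10^-7 + 0.489/8.28×10^-8) = 0.03022 rad.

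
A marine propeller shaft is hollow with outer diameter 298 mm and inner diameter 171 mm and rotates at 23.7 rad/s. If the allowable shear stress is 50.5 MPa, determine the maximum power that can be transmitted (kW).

5540 kW

J = π(d_o⁴ − d_i⁴)/32 = π(0.298⁴ − 0.171⁴)/32 = 6.903×10^-4 m⁴.
T_max = τ_allow·J/r = 5.05×10^7 × 6.903×10^-4 / 0.149 = 234000 N·m.
ω = 23.7 rad/s, so P_max = T_max·ω = 5.545×10^6 W.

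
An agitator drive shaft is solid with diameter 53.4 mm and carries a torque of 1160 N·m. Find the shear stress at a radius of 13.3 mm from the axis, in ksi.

J = πd⁴/32 = π(0.0534)⁴/32 = 7.983×10^-7 m⁴.
Shear stress varies linearly with radius: τ = T·r/J = 1160 × 0.0133 / 7.983×10^-7 = 1.933×10^7 Pa.

2.80 ksi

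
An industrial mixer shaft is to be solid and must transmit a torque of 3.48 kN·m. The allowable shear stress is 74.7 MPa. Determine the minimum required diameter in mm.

For a solid shaft τ_max = 16T/(πd³), so d = (16T/(π τ_allow))^(1/3) = (16·3480/(π·7.47×10^7))^(1/3) = 0.06191 m.

61.9 mm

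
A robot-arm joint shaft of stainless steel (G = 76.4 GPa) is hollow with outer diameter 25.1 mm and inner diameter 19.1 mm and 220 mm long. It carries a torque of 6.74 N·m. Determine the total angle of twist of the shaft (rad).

7.49e-4 rad

J = π(d_o⁴ − d_i⁴)/32 = π(0.0251⁴ − 0.0191⁴)/32 = 2.590×10^-8 m⁴.
θ = T·L/(G·J) = 6.740 × 0.220 / (76.4×10⁹ × 2.590×10^-8) = 7.493×10^-4 rad.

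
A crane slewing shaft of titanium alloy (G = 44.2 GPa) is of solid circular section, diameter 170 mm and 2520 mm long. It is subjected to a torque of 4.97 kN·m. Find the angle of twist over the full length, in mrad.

J = πd⁴/32 = π(0.170)⁴/32 = 8.200×10^-5 m⁴.
θ = T·L/(G·J) = 4970 × 2.52 / (44.2×10⁹ × 8.200×10^-5) = 3.456×10^-3 rad.

3.46 mrad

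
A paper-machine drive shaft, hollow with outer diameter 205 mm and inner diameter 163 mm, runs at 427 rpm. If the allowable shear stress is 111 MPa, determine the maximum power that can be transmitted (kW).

5040 kW

J = π(d_o⁴ − d_i⁴)/32 = π(0.205⁴ − 0.163⁴)/32 = 1.041×10^-4 m⁴.
T_max = τ_allow·J/r = 1.11×10^8 × 1.041×10^-4 / 0.102 = 112700 N·m.
ω = 2π·427/60 = 44.72 rad/s, so P_max = T_max·ω = 5.040×10^6 W.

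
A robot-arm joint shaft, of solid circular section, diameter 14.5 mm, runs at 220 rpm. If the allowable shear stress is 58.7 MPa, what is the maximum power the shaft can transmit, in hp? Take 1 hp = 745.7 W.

J = πd⁴/32 = π(0.0145)⁴/32 = 4.340×10^-9 m⁴.
T_max = τ_allow·J/r = 5.87×10^7 × 4.340×10^-9 / 0.00725 = 35.14 N·m.
ω = 2π·220/60 = 23.04 rad/s, so P_max = T_max·ω = 809.5 W.

1.09 hp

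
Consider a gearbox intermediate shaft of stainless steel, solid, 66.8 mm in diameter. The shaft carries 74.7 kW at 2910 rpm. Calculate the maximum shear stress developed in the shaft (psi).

ω = 2π·2910/60 = 304.7 rad/s, so T = P/ω = 74.7×10³ / 304.7 = 245.1 N·m.
J = πd⁴/32 = π(0.0668)⁴/32 = 1.955×10^-6 m⁴.
τ_max = T·r/J = 245.1 × 0.0334 / 1.955×10^-6 = 4.188×10^6 Pa.

607 psi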